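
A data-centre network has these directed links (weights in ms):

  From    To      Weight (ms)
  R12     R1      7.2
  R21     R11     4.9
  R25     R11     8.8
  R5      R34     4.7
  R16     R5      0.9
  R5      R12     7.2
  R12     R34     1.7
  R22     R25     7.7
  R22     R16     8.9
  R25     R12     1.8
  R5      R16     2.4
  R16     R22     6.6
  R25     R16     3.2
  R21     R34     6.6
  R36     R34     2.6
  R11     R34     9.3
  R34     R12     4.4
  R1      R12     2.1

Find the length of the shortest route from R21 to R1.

Shortest distances from R21:
R21: 0
R11: 4.9  (via R21)
R34: 6.6  (via R21)
R12: 11  (via R34)
R1: 18.2  (via R12)
Shortest route: R21–R34–R12–R1 = 18.2 ms.

18.2 ms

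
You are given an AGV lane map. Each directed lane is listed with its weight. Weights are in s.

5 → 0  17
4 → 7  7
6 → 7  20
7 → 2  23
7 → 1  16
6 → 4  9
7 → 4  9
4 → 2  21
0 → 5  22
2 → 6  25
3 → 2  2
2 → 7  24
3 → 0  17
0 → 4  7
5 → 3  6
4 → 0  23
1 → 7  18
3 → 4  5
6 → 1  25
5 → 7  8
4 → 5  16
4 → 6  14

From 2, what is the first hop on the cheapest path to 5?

7

Compare a few routes:
2–6–4–5: 25+9+16 = 50
2–6–7–4–5: 25+20+9+16 = 70
2–7–4–0–5: 24+9+23+22 = 78
2–7–4–5: 24+9+16 = 49
Cheapest is 2–7–4–5 at 49 s.
So from 2 the first move is to 7.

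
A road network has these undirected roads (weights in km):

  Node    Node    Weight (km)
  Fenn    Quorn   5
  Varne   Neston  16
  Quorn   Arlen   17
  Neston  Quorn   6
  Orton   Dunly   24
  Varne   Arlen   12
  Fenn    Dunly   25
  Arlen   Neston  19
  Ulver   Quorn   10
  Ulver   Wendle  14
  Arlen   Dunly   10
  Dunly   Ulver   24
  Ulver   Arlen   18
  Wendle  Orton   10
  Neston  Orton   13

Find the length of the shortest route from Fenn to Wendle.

Compare a few routes:
Fenn–Quorn–Arlen–Ulver–Wendle: 5+17+18+14 = 54
Fenn–Quorn–Neston–Orton–Wendle: 5+6+13+10 = 34
Fenn–Quorn–Ulver–Wendle: 5+10+14 = 29
The minimum is 29 km via Fenn–Quorn–Ulver–Wendle.

29 km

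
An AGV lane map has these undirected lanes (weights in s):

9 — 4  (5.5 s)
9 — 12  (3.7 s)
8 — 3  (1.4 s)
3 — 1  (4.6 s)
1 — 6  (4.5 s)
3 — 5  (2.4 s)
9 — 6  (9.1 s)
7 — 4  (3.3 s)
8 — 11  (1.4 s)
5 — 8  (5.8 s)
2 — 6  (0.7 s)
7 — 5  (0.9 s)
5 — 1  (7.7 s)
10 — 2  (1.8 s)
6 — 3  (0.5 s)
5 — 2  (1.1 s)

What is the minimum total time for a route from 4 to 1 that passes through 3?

11.1 s

Best 4 to 3: 4 → 7 → 5 → 2 → 6 → 3 costing 6.5
Shortest 3→1: 3 → 1 = 4.6
Total via 3: 6.5 + 4.6 = 11.1 s.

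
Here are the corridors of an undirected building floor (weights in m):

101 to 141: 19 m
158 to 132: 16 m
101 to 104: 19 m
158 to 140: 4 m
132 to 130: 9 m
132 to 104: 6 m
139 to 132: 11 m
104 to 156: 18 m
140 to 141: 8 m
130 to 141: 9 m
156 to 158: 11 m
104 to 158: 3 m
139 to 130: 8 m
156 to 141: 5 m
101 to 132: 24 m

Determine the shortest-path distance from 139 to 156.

22 m

Shortest distances from 139:
139: 0
130: 8  (via 139)
132: 11  (via 139)
141: 17  (via 130)
104: 17  (via 132)
158: 20  (via 104)
156: 22  (via 141)
Shortest route: 139 → 130 → 141 → 156 = 22 m.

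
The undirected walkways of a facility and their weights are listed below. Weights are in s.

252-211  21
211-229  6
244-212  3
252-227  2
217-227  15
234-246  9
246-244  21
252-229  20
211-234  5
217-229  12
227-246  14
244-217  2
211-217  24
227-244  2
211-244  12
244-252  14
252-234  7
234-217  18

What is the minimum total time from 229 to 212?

17 s

Enumerating some paths:
229 - 217 - 244 - 212: 12+2+3 = 17
229 - 211 - 244 - 212: 6+12+3 = 21
229 - 211 - 234 - 252 - 227 - 244 - 212: 6+5+7+2+2+3 = 25
The minimum is 17 s via 229 - 217 - 244 - 212.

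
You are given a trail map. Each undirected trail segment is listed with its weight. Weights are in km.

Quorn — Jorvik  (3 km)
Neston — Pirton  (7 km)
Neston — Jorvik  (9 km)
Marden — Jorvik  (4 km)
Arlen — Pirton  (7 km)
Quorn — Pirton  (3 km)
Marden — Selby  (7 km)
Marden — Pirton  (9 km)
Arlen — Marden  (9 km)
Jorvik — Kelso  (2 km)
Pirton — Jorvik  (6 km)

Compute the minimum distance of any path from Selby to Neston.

20 km

Running Dijkstra from Selby:
Selby: 0
Marden: 7  (via Selby)
Jorvik: 11  (via Marden)
Kelso: 13  (via Jorvik)
Quorn: 14  (via Jorvik)
Pirton: 16  (via Marden)
Arlen: 16  (via Marden)
Neston: 20  (via Jorvik)
Shortest route: Selby → Marden → Jorvik → Neston = 20 km.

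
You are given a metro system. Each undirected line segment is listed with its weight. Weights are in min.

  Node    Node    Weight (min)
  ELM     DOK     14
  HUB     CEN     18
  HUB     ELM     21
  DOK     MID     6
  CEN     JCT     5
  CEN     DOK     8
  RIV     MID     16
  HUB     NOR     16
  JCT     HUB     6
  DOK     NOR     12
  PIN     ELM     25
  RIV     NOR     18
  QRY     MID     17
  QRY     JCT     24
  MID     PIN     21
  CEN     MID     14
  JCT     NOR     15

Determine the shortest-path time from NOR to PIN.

Settle nodes by increasing distance from NOR:
NOR: 0
DOK: 12  (via NOR)
JCT: 15  (via NOR)
HUB: 16  (via NOR)
RIV: 18  (via NOR)
MID: 18  (via DOK)
CEN: 20  (via DOK)
ELM: 26  (via DOK)
QRY: 35  (via MID)
PIN: 39  (via MID)
Shortest route: NOR–DOK–MID–PIN = 39 min.

39 min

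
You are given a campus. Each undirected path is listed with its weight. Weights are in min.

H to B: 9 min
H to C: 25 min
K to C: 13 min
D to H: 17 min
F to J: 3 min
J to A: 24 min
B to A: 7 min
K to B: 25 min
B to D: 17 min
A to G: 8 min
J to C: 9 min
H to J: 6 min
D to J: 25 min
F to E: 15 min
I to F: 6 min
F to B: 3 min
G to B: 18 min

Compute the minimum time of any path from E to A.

Shortest distances from E:
E: 0
F: 15  (via E)
B: 18  (via F)
J: 18  (via F)
I: 21  (via F)
H: 24  (via J)
A: 25  (via B)
Shortest route: E → F → B → A = 25 min.

25 min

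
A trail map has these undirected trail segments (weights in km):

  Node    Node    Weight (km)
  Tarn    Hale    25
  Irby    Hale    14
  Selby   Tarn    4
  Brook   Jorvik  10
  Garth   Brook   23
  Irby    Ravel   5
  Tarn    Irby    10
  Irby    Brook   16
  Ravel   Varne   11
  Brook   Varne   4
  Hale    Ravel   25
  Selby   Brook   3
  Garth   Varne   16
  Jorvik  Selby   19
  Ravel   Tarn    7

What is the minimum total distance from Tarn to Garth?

27 km

Shortest distances from Tarn:
Tarn: 0
Selby: 4  (via Tarn)
Brook: 7  (via Selby)
Ravel: 7  (via Tarn)
Irby: 10  (via Tarn)
Varne: 11  (via Brook)
Jorvik: 17  (via Brook)
Hale: 24  (via Irby)
Garth: 27  (via Varne)
Shortest route: Tarn → Selby → Brook → Varne → Garth = 27 km.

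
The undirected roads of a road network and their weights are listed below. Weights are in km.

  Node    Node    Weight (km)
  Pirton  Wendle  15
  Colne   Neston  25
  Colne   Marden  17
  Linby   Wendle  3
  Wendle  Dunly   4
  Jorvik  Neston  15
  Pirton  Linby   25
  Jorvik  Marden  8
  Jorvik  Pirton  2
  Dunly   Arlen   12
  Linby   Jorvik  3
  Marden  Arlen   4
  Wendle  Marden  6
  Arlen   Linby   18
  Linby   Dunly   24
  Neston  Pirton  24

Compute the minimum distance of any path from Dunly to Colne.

Candidate routes:
Dunly–Arlen–Marden–Colne: 12+4+17 = 33
Dunly–Wendle–Marden–Colne: 4+6+17 = 27
Cheapest is Dunly–Wendle–Marden–Colne at 27 km.

27 km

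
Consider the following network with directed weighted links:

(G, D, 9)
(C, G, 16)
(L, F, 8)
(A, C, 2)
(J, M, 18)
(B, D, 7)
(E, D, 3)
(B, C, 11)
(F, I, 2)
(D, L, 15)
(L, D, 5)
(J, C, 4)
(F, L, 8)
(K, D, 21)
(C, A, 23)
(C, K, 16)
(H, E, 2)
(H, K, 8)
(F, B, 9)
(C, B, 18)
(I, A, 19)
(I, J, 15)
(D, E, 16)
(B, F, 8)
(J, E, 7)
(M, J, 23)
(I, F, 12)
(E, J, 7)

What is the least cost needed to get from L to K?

Settle nodes by increasing distance from L:
L: 0
D: 5  (via L)
F: 8  (via L)
I: 10  (via F)
B: 17  (via F)
E: 21  (via D)
J: 25  (via I)
C: 28  (via B)
A: 29  (via I)
M: 43  (via J)
G: 44  (via C)
K: 44  (via C)
Shortest route: L–F–B–C–K = 44.

44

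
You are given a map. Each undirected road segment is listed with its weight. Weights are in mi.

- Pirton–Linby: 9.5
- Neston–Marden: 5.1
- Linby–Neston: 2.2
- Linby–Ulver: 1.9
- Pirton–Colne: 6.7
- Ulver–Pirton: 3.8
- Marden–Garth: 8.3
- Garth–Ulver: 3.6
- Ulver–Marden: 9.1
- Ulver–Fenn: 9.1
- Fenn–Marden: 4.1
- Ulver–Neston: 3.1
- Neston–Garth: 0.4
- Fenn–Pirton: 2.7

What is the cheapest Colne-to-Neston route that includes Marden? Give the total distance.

Shortest Colne→Marden: Colne–Pirton–Fenn–Marden = 13.5
Best Marden to Neston: Marden–Neston costing 5.1
Total via Marden: 13.5 + 5.1 = 18.6 mi.

18.6 mi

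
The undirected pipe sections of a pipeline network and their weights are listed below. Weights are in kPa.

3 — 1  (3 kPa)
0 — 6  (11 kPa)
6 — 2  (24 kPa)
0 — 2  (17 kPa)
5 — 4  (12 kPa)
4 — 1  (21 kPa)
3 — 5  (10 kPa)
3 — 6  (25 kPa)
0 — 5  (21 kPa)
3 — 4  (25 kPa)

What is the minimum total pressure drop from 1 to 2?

51 kPa

Candidate routes:
1 - 3 - 5 - 0 - 2: 3+10+21+17 = 51
1 - 3 - 6 - 0 - 2: 3+25+11+17 = 56
1 - 3 - 6 - 2: 3+25+24 = 52
1 - 3 - 5 - 0 - 6 - 2: 3+10+21+11+24 = 69
Cheapest is 1 - 3 - 5 - 0 - 2 at 51 kPa.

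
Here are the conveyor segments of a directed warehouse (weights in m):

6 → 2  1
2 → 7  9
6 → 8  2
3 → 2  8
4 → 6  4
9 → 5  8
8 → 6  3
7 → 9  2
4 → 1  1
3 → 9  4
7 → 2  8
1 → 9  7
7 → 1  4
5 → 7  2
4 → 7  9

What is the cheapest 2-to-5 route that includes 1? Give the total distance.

Shortest 2→1: 2 → 7 → 1 = 13
Shortest 1→5: 1 → 9 → 5 = 15
Total via 1: 13 + 15 = 28 m.

28 m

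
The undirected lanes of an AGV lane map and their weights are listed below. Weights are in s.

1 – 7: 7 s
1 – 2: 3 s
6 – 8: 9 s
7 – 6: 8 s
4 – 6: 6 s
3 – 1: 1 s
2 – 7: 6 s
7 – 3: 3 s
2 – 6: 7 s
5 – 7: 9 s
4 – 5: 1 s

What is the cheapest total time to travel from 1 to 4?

Settle nodes by increasing distance from 1:
1: 0
3: 1  (via 1)
2: 3  (via 1)
7: 4  (via 3)
6: 10  (via 2)
5: 13  (via 7)
4: 14  (via 5)
Shortest route: 1–3–7–5–4 = 14 s.

14 s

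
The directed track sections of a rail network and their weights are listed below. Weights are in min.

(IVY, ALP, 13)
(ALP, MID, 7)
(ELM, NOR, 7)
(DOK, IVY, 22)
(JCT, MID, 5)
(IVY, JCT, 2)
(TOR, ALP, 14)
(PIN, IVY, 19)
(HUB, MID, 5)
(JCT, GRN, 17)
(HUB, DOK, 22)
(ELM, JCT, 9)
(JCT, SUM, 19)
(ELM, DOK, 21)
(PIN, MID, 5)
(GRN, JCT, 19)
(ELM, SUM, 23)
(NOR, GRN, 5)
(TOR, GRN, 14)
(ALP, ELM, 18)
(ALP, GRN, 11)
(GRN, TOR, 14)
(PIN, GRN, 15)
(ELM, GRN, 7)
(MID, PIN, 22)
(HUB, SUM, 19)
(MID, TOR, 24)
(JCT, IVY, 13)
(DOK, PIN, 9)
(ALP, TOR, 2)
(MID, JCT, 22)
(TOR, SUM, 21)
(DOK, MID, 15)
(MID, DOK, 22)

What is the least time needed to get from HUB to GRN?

42 min

Shortest distances from HUB:
HUB: 0
MID: 5  (via HUB)
SUM: 19  (via HUB)
DOK: 22  (via HUB)
JCT: 27  (via MID)
PIN: 27  (via MID)
TOR: 29  (via MID)
IVY: 40  (via JCT)
GRN: 42  (via PIN)
Shortest route: HUB → MID → PIN → GRN = 42 min.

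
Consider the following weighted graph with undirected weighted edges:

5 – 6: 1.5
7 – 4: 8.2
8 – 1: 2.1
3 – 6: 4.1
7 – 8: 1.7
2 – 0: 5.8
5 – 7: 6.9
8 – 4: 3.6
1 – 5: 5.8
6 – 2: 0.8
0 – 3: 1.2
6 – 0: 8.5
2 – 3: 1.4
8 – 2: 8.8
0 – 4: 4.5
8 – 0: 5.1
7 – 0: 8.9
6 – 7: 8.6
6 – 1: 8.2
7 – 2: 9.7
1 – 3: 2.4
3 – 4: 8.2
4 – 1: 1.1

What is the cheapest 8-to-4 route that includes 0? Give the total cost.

9.6

Best 8 to 0: 8–0 costing 5.1
Shortest 0→4: 0–4 = 4.5
Total via 0: 5.1 + 4.5 = 9.6.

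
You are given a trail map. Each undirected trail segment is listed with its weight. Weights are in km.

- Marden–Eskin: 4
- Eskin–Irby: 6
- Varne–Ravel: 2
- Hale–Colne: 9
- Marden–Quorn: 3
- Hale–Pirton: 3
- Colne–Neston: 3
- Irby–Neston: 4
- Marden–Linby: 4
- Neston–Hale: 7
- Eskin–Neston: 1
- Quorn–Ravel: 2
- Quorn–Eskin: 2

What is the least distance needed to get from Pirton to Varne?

17 km

Enumerating some paths:
Pirton → Hale → Neston → Eskin → Quorn → Ravel → Varne: 3+7+1+2+2+2 = 17
Pirton → Hale → Colne → Neston → Eskin → Quorn → Ravel → Varne: 3+9+3+1+2+2+2 = 22
Pirton → Hale → Neston → Eskin → Marden → Quorn → Ravel → Varne: 3+7+1+4+3+2+2 = 22
The minimum is 17 km via Pirton → Hale → Neston → Eskin → Quorn → Ravel → Varne.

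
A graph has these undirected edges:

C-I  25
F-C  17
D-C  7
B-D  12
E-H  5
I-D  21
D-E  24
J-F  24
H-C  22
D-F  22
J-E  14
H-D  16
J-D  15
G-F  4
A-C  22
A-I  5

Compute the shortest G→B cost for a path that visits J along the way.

55

Shortest G→J: G–F–J = 28
Shortest J→B: J–D–B = 27
Total via J: 28 + 27 = 55.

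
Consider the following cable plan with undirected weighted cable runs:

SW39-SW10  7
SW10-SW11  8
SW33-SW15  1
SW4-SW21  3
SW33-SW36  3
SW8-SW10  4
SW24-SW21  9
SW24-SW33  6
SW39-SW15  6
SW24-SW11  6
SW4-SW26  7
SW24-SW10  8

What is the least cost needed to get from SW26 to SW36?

28

Candidate routes:
SW26 - SW4 - SW21 - SW24 - SW10 - SW39 - SW15 - SW33 - SW36: 7+3+9+8+7+6+1+3 = 44
SW26 - SW4 - SW21 - SW24 - SW33 - SW36: 7+3+9+6+3 = 28
SW26 - SW4 - SW21 - SW24 - SW11 - SW10 - SW39 - SW15 - SW33 - SW36: 7+3+9+6+8+7+6+1+3 = 50
The minimum is 28 via SW26 - SW4 - SW21 - SW24 - SW33 - SW36.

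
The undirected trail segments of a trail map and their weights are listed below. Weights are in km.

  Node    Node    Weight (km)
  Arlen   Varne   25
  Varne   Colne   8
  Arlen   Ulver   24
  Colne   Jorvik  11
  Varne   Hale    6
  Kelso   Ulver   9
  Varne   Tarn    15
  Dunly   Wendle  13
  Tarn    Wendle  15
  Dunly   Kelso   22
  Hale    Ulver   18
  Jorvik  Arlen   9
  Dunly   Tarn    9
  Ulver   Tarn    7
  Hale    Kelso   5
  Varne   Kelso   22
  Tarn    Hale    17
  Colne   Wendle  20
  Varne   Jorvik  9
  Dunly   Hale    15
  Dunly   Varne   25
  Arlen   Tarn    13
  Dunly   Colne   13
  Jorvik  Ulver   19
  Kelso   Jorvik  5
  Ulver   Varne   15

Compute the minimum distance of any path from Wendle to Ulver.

Shortest distances from Wendle:
Wendle: 0
Dunly: 13  (via Wendle)
Tarn: 15  (via Wendle)
Colne: 20  (via Wendle)
Ulver: 22  (via Tarn)
Shortest route: Wendle → Tarn → Ulver = 22 km.

22 km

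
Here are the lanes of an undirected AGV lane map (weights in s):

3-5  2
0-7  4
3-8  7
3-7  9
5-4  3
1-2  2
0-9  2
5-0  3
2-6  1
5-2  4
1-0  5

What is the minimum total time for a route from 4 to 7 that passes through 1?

Shortest 4→1: 4 → 5 → 2 → 1 = 9
Shortest 1→7: 1 → 0 → 7 = 9
Total via 1: 9 + 9 = 18 s.

18 s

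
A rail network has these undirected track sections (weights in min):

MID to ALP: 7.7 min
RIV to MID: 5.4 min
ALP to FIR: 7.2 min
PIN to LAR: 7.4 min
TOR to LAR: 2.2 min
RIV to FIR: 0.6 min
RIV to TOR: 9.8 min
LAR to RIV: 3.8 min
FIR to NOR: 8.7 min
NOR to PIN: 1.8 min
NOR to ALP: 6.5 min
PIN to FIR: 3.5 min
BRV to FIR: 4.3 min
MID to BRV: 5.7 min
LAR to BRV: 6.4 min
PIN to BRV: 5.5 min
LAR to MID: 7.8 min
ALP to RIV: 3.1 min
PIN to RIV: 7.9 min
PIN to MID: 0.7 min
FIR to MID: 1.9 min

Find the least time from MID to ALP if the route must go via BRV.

Shortest MID→BRV: MID–BRV = 5.7
Best BRV to ALP: BRV–FIR–RIV–ALP costing 8
Total via BRV: 5.7 + 8 = 13.7 min.

13.7 min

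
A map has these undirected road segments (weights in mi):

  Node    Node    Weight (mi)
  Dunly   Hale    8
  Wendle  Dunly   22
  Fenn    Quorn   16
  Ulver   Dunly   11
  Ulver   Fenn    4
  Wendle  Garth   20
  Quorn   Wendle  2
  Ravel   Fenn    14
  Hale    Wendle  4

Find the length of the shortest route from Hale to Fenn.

22 mi

Running Dijkstra from Hale:
Hale: 0
Wendle: 4  (via Hale)
Quorn: 6  (via Wendle)
Dunly: 8  (via Hale)
Ulver: 19  (via Dunly)
Fenn: 22  (via Quorn)
Shortest route: Hale–Wendle–Quorn–Fenn = 22 mi.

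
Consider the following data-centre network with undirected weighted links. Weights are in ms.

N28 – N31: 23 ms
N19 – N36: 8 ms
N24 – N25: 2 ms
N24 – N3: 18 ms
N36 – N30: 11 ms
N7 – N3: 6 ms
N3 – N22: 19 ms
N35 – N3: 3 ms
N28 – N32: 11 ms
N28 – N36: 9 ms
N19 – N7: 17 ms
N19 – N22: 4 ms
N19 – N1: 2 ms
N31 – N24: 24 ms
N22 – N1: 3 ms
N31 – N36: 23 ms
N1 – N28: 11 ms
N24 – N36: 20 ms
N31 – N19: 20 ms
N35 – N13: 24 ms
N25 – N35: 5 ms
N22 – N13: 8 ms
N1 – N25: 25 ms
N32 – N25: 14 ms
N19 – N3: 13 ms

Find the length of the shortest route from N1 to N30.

21 ms

Candidate routes:
N1–N22–N19–N36–N30: 3+4+8+11 = 26
N1–N28–N36–N30: 11+9+11 = 31
N1–N19–N36–N30: 2+8+11 = 21
The minimum is 21 ms via N1–N19–N36–N30.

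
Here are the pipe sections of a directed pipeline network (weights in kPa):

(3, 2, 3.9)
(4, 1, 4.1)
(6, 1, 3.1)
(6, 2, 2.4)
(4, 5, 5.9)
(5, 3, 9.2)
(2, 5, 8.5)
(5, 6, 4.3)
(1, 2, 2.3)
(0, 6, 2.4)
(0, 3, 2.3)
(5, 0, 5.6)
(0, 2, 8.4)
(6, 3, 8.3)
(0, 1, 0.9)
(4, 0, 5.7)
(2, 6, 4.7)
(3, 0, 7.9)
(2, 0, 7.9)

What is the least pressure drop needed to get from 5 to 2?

6.7 kPa

Shortest distances from 5:
5: 0
6: 4.3  (via 5)
0: 5.6  (via 5)
1: 6.5  (via 0)
2: 6.7  (via 6)
Shortest route: 5–6–2 = 6.7 kPa.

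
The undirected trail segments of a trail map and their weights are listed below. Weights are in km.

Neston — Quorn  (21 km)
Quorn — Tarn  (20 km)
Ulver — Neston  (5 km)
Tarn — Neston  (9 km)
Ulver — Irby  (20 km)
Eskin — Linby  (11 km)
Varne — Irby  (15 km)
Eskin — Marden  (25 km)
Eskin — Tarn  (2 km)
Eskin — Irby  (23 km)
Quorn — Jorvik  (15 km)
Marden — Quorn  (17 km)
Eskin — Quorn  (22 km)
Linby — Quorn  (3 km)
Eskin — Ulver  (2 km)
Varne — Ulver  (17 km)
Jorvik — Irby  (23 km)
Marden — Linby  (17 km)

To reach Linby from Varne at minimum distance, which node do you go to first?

Compare a few routes:
Varne–Ulver–Eskin–Quorn–Linby: 17+2+22+3 = 44
Varne–Ulver–Eskin–Tarn–Quorn–Linby: 17+2+2+20+3 = 44
Varne–Ulver–Eskin–Linby: 17+2+11 = 30
Cheapest is Varne–Ulver–Eskin–Linby at 30 km.
So from Varne the first move is to Ulver.

Ulver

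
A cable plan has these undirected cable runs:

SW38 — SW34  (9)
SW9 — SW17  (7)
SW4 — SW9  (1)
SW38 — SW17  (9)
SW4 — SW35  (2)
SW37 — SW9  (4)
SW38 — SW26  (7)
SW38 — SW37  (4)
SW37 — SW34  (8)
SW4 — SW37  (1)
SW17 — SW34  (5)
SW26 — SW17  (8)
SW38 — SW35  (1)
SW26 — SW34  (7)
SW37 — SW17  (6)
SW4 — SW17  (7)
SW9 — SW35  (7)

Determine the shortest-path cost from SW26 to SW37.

Compare a few routes:
SW26–SW17–SW37: 8+6 = 14
SW26–SW38–SW37: 7+4 = 11
The minimum is 11 via SW26–SW38–SW37.

11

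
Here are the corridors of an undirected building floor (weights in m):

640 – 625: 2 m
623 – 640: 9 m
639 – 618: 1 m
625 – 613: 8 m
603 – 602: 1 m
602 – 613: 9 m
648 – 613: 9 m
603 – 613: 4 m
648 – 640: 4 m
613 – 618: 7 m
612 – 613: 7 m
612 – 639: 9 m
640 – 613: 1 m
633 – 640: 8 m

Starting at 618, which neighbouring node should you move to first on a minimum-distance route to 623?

613

Compare a few routes:
618–613–640–623: 7+1+9 = 17
618–613–648–640–623: 7+9+4+9 = 29
618–613–625–640–623: 7+8+2+9 = 26
618–639–612–613–640–623: 1+9+7+1+9 = 27
The minimum is 17 m via 618–613–640–623.
So from 618 the first move is to 613.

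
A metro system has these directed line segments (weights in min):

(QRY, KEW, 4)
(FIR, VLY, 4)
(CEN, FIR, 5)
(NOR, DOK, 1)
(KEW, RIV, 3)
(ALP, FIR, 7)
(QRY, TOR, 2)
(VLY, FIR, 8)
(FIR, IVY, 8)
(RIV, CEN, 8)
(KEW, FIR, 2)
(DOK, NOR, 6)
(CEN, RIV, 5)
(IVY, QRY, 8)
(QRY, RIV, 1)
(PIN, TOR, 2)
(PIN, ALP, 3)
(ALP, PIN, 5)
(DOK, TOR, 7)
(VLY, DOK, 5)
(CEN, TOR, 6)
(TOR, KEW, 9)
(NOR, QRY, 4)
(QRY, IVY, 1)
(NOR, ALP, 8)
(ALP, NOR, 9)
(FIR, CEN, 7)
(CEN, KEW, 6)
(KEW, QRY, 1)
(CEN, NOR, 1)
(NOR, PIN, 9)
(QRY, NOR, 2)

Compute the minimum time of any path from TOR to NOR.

12 min

Enumerating some paths:
TOR → KEW → FIR → CEN → NOR: 9+2+7+1 = 19
TOR → KEW → QRY → NOR: 9+1+2 = 12
The minimum is 12 min via TOR → KEW → QRY → NOR.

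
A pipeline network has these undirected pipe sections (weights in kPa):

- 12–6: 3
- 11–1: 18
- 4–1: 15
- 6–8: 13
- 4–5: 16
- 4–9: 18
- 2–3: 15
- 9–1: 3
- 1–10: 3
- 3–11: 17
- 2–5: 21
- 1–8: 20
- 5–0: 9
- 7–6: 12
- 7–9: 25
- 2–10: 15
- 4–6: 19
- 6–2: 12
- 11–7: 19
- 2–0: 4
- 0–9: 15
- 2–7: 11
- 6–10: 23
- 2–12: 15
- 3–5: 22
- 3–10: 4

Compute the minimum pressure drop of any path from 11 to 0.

Compare a few routes:
11 - 3 - 2 - 0: 17+15+4 = 36
11 - 1 - 9 - 0: 18+3+15 = 36
11 - 7 - 2 - 0: 19+11+4 = 34
Cheapest is 11 - 7 - 2 - 0 at 34 kPa.

34 kPa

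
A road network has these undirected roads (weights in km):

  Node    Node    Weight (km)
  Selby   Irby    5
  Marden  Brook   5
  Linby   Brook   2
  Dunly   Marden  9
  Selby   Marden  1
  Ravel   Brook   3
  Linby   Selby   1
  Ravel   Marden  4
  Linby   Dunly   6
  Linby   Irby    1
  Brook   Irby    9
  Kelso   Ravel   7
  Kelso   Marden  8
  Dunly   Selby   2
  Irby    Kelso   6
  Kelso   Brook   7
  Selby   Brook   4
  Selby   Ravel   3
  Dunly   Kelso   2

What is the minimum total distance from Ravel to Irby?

Running Dijkstra from Ravel:
Ravel: 0
Selby: 3  (via Ravel)
Brook: 3  (via Ravel)
Linby: 4  (via Selby)
Marden: 4  (via Ravel)
Dunly: 5  (via Selby)
Irby: 5  (via Linby)
Shortest route: Ravel–Selby–Linby–Irby = 5 km.

5 km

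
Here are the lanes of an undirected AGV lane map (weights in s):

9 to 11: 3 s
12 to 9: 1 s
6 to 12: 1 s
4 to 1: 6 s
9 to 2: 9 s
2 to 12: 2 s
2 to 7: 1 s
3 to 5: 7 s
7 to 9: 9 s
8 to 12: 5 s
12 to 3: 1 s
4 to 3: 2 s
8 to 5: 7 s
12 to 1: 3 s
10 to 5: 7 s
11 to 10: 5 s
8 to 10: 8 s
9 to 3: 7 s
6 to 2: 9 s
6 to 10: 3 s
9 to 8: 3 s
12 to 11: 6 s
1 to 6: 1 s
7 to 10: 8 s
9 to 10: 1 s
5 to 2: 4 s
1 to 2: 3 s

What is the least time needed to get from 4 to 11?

7 s

Shortest distances from 4:
4: 0
3: 2  (via 4)
12: 3  (via 3)
6: 4  (via 12)
9: 4  (via 12)
1: 5  (via 6)
2: 5  (via 12)
10: 5  (via 9)
7: 6  (via 2)
8: 7  (via 9)
11: 7  (via 9)
Shortest route: 4–3–12–9–11 = 7 s.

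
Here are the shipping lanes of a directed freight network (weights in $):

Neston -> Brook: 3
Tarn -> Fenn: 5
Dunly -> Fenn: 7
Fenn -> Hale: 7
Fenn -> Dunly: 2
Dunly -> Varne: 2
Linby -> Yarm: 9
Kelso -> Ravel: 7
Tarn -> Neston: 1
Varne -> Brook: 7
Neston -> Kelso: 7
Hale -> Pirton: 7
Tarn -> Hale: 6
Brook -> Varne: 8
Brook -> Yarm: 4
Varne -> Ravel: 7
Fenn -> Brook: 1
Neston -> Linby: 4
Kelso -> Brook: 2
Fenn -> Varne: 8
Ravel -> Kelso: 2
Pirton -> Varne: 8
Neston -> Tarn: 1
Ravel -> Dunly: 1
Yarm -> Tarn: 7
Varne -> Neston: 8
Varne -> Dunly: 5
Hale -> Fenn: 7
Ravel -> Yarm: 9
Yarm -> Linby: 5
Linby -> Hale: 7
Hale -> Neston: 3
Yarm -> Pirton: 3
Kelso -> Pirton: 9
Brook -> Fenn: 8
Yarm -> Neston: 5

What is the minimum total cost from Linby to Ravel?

$24

Candidate routes:
Linby–Hale–Neston–Tarn–Fenn–Dunly–Varne–Ravel: 7+3+1+5+2+2+7 = 27
Linby–Yarm–Pirton–Varne–Ravel: 9+3+8+7 = 27
Linby–Hale–Neston–Kelso–Ravel: 7+3+7+7 = 24
Linby–Hale–Fenn–Dunly–Varne–Ravel: 7+7+2+2+7 = 25
The minimum is $24 via Linby–Hale–Neston–Kelso–Ravel.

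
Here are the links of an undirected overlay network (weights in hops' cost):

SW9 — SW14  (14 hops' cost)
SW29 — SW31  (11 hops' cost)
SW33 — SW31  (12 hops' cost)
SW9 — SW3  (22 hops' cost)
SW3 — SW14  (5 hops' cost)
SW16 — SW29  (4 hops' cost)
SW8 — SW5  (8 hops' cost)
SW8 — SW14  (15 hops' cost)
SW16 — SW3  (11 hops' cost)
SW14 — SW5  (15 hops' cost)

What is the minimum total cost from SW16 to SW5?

Candidate routes:
SW16–SW3–SW9–SW14–SW5: 11+22+14+15 = 62
SW16–SW3–SW14–SW8–SW5: 11+5+15+8 = 39
SW16–SW3–SW14–SW5: 11+5+15 = 31
The minimum is 31 hops' cost via SW16–SW3–SW14–SW5.

31 hops' cost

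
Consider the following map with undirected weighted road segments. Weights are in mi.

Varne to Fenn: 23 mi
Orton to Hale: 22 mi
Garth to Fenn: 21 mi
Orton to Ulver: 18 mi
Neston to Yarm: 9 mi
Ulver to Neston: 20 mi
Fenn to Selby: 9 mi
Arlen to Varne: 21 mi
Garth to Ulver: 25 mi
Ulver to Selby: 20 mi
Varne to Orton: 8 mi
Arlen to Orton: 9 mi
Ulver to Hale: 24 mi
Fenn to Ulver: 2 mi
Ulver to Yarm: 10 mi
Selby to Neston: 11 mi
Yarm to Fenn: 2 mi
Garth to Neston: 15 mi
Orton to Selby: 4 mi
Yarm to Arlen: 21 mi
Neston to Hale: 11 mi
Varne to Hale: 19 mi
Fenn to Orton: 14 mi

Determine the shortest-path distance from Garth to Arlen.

39 mi

Candidate routes:
Garth–Neston–Selby–Orton–Arlen: 15+11+4+9 = 39
Garth–Fenn–Selby–Orton–Arlen: 21+9+4+9 = 43
Cheapest is Garth–Neston–Selby–Orton–Arlen at 39 mi.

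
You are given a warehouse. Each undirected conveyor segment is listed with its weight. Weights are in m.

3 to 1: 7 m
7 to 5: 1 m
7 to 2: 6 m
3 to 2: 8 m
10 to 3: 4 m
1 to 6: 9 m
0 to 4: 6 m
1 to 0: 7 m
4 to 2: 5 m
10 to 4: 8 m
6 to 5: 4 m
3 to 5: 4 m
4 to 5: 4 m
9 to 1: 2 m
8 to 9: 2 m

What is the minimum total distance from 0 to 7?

11 m

Compare a few routes:
0–1–3–5–7: 7+7+4+1 = 19
0–4–5–7: 6+4+1 = 11
0–4–2–7: 6+5+6 = 17
The minimum is 11 m via 0–4–5–7.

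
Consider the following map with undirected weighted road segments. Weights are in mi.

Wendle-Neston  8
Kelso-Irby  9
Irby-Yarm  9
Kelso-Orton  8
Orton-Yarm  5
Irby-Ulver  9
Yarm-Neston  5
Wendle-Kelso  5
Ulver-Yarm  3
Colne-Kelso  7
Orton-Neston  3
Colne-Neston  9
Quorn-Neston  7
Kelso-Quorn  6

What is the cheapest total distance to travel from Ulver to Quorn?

Compare a few routes:
Ulver → Yarm → Neston → Quorn: 3+5+7 = 15
Ulver → Yarm → Orton → Neston → Quorn: 3+5+3+7 = 18
Cheapest is Ulver → Yarm → Neston → Quorn at 15 mi.

15 mi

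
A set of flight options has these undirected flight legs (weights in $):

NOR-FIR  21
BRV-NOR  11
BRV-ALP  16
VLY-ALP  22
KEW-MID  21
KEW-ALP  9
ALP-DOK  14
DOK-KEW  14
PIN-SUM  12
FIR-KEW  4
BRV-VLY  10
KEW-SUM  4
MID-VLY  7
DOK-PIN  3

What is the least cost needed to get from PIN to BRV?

Compare a few routes:
PIN - DOK - ALP - VLY - BRV: 3+14+22+10 = 49
PIN - DOK - ALP - BRV: 3+14+16 = 33
PIN - DOK - KEW - ALP - BRV: 3+14+9+16 = 42
PIN - SUM - KEW - ALP - BRV: 12+4+9+16 = 41
The minimum is $33 via PIN - DOK - ALP - BRV.

$33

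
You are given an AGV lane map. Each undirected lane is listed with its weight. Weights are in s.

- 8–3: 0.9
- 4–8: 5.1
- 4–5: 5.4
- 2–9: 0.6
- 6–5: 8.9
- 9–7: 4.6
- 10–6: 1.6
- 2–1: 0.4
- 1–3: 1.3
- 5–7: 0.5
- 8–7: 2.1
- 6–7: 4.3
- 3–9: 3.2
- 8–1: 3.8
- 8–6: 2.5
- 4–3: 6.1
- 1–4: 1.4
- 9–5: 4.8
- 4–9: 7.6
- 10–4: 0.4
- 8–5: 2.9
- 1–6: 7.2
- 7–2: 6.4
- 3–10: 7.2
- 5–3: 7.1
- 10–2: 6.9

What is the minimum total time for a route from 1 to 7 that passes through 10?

Best 1 to 10: 1 → 4 → 10 costing 1.8
Shortest 10→7: 10 → 6 → 7 = 5.9
Total via 10: 1.8 + 5.9 = 7.7 s.

7.7 s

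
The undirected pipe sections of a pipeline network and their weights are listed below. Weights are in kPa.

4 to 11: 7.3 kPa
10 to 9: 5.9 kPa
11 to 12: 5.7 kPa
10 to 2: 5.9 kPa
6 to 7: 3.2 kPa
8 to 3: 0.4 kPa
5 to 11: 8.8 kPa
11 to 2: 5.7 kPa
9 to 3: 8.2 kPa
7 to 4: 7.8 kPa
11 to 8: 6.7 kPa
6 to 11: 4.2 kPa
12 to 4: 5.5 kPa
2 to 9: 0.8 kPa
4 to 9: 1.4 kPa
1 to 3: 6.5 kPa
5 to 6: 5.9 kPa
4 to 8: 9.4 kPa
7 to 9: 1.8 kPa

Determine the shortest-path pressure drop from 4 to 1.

Settle nodes by increasing distance from 4:
4: 0
9: 1.4  (via 4)
2: 2.2  (via 9)
7: 3.2  (via 9)
12: 5.5  (via 4)
6: 6.4  (via 7)
10: 7.3  (via 9)
11: 7.3  (via 4)
8: 9.4  (via 4)
3: 9.6  (via 9)
5: 12.3  (via 6)
1: 16.1  (via 3)
Shortest route: 4–9–3–1 = 16.1 kPa.

16.1 kPa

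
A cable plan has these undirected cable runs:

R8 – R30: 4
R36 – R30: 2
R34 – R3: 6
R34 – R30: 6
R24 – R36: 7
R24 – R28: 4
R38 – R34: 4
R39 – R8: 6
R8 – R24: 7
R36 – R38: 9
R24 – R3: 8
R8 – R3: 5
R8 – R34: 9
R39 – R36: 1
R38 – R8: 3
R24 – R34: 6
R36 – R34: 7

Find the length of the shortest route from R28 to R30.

Shortest distances from R28:
R28: 0
R24: 4  (via R28)
R34: 10  (via R24)
R36: 11  (via R24)
R8: 11  (via R24)
R3: 12  (via R24)
R39: 12  (via R36)
R30: 13  (via R36)
Shortest route: R28 → R24 → R36 → R30 = 13.

13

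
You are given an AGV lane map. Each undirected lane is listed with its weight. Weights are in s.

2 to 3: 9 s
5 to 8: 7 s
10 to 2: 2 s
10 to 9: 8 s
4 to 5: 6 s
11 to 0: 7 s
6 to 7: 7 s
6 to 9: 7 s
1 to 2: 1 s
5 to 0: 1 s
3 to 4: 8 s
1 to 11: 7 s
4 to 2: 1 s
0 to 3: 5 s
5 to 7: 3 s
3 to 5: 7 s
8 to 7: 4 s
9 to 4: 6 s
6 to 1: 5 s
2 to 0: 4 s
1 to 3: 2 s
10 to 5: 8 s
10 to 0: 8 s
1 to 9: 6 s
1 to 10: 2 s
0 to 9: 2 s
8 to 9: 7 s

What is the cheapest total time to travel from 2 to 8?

Enumerating some paths:
2 → 0 → 9 → 8: 4+2+7 = 13
2 → 0 → 5 → 8: 4+1+7 = 12
The minimum is 12 s via 2 → 0 → 5 → 8.

12 s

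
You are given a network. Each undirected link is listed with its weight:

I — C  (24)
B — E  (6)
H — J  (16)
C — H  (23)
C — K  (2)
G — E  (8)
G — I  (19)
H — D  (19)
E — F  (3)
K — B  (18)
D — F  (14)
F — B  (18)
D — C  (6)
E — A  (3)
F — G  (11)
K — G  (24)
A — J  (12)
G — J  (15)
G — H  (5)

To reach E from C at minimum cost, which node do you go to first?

Enumerating some paths:
C → D → F → E: 6+14+3 = 23
C → K → G → E: 2+24+8 = 34
C → K → B → E: 2+18+6 = 26
The minimum is 23 via C → D → F → E.
So from C the first move is to D.

D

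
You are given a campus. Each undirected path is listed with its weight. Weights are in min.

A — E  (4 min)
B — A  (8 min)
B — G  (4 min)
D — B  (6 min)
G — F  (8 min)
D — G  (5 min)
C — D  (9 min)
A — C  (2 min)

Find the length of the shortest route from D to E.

Enumerating some paths:
D → G → B → A → E: 5+4+8+4 = 21
D → B → A → E: 6+8+4 = 18
D → C → A → E: 9+2+4 = 15
The minimum is 15 min via D → C → A → E.

15 min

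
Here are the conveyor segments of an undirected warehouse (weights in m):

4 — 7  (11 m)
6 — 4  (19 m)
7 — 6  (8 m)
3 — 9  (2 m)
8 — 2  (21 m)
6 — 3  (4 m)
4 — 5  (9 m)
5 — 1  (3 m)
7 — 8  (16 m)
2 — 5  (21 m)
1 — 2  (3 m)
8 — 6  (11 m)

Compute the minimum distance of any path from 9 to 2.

38 m

Compare a few routes:
9 - 3 - 6 - 4 - 5 - 1 - 2: 2+4+19+9+3+3 = 40
9 - 3 - 6 - 8 - 2: 2+4+11+21 = 38
9 - 3 - 6 - 7 - 4 - 5 - 1 - 2: 2+4+8+11+9+3+3 = 40
Cheapest is 9 - 3 - 6 - 8 - 2 at 38 m.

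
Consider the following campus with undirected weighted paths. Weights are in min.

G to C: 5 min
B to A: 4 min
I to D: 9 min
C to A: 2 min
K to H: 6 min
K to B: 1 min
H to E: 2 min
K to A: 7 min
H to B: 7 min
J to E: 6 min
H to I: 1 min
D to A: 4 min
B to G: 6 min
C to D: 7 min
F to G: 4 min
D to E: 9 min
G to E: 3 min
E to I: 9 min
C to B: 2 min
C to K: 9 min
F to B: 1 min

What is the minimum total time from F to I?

9 min

Running Dijkstra from F:
F: 0
B: 1  (via F)
K: 2  (via B)
C: 3  (via B)
G: 4  (via F)
A: 5  (via B)
E: 7  (via G)
H: 8  (via B)
D: 9  (via A)
I: 9  (via H)
Shortest route: F → B → H → I = 9 min.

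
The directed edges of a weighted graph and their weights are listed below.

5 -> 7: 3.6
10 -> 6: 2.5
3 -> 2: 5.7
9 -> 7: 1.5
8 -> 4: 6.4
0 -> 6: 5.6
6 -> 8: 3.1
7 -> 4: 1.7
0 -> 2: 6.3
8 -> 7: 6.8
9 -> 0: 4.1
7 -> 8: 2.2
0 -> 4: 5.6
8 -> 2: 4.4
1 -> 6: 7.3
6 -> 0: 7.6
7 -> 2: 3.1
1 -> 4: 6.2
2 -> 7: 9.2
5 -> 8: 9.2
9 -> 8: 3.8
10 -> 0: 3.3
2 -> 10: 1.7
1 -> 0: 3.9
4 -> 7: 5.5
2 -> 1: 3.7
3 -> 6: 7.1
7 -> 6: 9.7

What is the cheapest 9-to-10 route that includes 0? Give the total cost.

12.1

Shortest 9→0: 9–0 = 4.1
Shortest 0→10: 0–2–10 = 8
Total via 0: 4.1 + 8 = 12.1.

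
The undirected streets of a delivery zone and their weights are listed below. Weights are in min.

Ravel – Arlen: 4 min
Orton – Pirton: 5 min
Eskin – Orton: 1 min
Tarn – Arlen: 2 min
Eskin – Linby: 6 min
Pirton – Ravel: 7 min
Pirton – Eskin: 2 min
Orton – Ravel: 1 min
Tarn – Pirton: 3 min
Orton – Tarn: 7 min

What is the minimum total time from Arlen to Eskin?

6 min

Candidate routes:
Arlen–Tarn–Pirton–Eskin: 2+3+2 = 7
Arlen–Ravel–Orton–Eskin: 4+1+1 = 6
Cheapest is Arlen–Ravel–Orton–Eskin at 6 min.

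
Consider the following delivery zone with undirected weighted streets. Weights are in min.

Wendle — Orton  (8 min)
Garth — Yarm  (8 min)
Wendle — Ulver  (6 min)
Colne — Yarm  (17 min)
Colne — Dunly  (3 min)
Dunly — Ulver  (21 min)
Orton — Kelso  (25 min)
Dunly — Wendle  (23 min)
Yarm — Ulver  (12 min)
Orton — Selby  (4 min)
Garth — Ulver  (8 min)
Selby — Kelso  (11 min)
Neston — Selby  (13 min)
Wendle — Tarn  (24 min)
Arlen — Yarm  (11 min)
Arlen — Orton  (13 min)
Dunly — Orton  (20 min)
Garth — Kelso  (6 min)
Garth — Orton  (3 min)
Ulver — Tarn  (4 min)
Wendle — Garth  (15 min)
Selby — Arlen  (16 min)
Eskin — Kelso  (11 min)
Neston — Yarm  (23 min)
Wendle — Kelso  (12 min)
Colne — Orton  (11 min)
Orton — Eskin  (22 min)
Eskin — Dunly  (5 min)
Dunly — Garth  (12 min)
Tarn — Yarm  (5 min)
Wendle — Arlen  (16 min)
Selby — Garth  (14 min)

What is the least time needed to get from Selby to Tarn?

19 min

Candidate routes:
Selby - Orton - Garth - Yarm - Tarn: 4+3+8+5 = 20
Selby - Orton - Garth - Ulver - Tarn: 4+3+8+4 = 19
Cheapest is Selby - Orton - Garth - Ulver - Tarn at 19 min.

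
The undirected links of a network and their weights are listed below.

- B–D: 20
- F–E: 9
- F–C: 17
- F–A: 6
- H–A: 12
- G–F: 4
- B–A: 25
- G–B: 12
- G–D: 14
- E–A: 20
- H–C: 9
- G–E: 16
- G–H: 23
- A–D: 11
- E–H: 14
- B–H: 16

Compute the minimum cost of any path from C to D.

32

Compare a few routes:
C - H - A - D: 9+12+11 = 32
C - F - G - D: 17+4+14 = 35
C - H - B - D: 9+16+20 = 45
C - F - A - D: 17+6+11 = 34
Cheapest is C - H - A - D at 32.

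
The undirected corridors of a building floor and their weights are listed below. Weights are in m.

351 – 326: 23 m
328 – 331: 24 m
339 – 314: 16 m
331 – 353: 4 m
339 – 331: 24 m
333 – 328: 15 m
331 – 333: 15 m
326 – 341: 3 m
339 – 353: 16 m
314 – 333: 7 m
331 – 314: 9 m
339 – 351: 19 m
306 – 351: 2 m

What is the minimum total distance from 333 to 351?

42 m

Candidate routes:
333–331–339–351: 15+24+19 = 58
333–331–353–339–351: 15+4+16+19 = 54
333–314–331–353–339–351: 7+9+4+16+19 = 55
333–314–339–351: 7+16+19 = 42
Cheapest is 333–314–339–351 at 42 m.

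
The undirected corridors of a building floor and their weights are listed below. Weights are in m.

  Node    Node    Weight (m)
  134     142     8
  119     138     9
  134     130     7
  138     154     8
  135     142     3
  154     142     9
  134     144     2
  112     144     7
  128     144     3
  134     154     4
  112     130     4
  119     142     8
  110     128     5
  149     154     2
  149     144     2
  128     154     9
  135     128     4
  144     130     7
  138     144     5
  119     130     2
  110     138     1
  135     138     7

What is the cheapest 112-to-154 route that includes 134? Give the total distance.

Shortest 112→134: 112–144–134 = 9
Shortest 134→154: 134–154 = 4
Total via 134: 9 + 4 = 13 m.

13 m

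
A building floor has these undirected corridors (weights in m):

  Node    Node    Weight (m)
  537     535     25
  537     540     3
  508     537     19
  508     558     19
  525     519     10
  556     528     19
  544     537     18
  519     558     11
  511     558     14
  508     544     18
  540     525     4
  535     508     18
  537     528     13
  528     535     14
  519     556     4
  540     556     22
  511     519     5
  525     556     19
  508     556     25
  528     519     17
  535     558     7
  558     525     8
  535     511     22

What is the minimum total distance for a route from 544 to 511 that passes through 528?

53 m

Shortest 544→528: 544–537–528 = 31
Best 528 to 511: 528–519–511 costing 22
Total via 528: 31 + 22 = 53 m.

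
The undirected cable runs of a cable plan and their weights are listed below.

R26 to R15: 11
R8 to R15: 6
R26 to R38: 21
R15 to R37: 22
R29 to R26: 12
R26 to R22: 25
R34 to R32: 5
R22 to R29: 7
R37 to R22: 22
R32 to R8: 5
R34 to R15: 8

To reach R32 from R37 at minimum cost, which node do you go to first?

R15

Candidate routes:
R37 → R15 → R8 → R32: 22+6+5 = 33
R37 → R15 → R34 → R32: 22+8+5 = 35
Cheapest is R37 → R15 → R8 → R32 at 33.
So from R37 the first move is to R15.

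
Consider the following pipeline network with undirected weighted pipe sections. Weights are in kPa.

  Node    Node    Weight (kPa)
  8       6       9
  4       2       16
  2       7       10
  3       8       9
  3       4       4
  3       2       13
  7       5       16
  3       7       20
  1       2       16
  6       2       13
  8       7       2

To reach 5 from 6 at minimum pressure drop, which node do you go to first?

8

Compare a few routes:
6 - 2 - 7 - 5: 13+10+16 = 39
6 - 2 - 3 - 8 - 7 - 5: 13+13+9+2+16 = 53
6 - 8 - 7 - 5: 9+2+16 = 27
The minimum is 27 kPa via 6 - 8 - 7 - 5.
So from 6 the first move is to 8.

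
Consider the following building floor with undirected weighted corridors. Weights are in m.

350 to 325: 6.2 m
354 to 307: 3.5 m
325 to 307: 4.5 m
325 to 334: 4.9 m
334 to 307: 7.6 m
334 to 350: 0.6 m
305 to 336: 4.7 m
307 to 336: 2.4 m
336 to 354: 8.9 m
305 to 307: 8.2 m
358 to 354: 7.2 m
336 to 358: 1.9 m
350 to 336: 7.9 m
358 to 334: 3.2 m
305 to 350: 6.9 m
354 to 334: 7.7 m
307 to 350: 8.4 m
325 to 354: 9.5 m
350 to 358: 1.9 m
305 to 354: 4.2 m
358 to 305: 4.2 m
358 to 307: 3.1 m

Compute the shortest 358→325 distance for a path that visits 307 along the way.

Best 358 to 307: 358 → 307 costing 3.1
Best 307 to 325: 307 → 325 costing 4.5
Total via 307: 3.1 + 4.5 = 7.6 m.

7.6 m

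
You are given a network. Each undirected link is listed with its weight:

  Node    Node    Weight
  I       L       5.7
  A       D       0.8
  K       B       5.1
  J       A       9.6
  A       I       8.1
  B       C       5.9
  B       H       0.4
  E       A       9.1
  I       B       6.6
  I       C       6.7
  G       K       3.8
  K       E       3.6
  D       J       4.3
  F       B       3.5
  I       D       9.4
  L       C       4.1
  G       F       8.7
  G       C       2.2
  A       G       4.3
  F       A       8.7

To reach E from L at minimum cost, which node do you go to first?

Enumerating some paths:
L - C - G - A - E: 4.1+2.2+4.3+9.1 = 19.7
L - C - B - K - E: 4.1+5.9+5.1+3.6 = 18.7
L - C - G - K - E: 4.1+2.2+3.8+3.6 = 13.7
Cheapest is L - C - G - K - E at 13.7.
So from L the first move is to C.

C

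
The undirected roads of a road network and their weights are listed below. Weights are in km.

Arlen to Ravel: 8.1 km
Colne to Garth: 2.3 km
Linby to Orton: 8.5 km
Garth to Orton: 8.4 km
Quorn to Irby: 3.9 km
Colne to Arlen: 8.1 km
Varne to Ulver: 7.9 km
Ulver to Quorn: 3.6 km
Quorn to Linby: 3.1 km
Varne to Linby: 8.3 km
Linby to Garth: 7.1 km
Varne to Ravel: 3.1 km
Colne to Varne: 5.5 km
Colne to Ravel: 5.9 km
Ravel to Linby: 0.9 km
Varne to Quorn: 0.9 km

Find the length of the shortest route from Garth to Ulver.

Compare a few routes:
Garth → Linby → Quorn → Ulver: 7.1+3.1+3.6 = 13.8
Garth → Colne → Varne → Quorn → Ulver: 2.3+5.5+0.9+3.6 = 12.3
Garth → Linby → Ravel → Varne → Quorn → Ulver: 7.1+0.9+3.1+0.9+3.6 = 15.6
The minimum is 12.3 km via Garth → Colne → Varne → Quorn → Ulver.

12.3 km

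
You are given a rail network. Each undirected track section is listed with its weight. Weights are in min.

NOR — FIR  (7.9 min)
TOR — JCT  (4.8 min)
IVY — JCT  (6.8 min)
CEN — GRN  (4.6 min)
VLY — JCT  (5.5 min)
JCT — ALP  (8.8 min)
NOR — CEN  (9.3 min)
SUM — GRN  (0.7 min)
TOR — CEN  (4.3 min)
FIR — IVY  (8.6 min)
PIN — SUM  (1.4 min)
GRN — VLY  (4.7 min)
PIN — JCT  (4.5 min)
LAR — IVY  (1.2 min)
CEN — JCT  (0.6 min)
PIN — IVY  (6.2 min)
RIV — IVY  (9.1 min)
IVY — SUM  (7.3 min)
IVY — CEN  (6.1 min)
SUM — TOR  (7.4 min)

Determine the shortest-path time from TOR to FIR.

19 min

Candidate routes:
TOR → CEN → IVY → FIR: 4.3+6.1+8.6 = 19
TOR → CEN → JCT → IVY → FIR: 4.3+0.6+6.8+8.6 = 20.3
TOR → JCT → CEN → IVY → FIR: 4.8+0.6+6.1+8.6 = 20.1
TOR → JCT → IVY → FIR: 4.8+6.8+8.6 = 20.2
The minimum is 19 min via TOR → CEN → IVY → FIR.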